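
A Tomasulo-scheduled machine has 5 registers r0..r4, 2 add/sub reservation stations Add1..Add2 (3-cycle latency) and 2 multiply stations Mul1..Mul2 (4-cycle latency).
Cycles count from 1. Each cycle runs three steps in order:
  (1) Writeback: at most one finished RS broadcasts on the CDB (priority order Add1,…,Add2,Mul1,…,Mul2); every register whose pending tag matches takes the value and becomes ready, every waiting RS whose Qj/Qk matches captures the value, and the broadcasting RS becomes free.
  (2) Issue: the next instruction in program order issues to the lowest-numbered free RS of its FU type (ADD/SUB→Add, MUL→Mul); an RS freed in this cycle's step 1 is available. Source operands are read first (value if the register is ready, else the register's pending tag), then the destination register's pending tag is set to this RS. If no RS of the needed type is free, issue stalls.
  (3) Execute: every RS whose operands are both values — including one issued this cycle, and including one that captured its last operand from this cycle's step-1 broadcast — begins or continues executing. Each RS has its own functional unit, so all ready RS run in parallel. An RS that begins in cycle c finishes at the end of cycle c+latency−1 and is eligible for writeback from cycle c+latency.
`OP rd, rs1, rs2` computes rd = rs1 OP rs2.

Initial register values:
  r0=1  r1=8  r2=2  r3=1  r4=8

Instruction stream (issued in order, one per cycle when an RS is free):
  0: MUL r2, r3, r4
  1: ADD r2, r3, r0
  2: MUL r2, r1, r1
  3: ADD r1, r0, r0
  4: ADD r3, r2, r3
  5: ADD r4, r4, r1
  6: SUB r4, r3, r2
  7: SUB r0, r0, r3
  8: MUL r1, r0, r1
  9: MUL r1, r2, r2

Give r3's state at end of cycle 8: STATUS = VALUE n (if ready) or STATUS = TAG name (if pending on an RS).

c1: issue MUL r2<-Mul1 | r0:1,r1:8,r2:Mul1,r3:1,r4:8
c2: issue ADD r2<-Add1 | r0:1,r1:8,r2:Add1,r3:1,r4:8
c3: issue MUL r2<-Mul2 | r0:1,r1:8,r2:Mul2,r3:1,r4:8
c4: issue ADD r1<-Add2 | r0:1,r1:Add2,r2:Mul2,r3:1,r4:8
c5: CDB Add1=2; issue ADD r3<-Add1 | r0:1,r1:Add2,r2:Mul2,r3:Add1,r4:8
c6: CDB Mul1=8; stall | r0:1,r1:Add2,r2:Mul2,r3:Add1,r4:8
c7: CDB Add2=2; issue ADD r4<-Add2 | r0:1,r1:2,r2:Mul2,r3:Add1,r4:Add2
c8: CDB Mul2=64; stall | r0:1,r1:2,r2:64,r3:Add1,r4:Add2

STATUS = TAG Add1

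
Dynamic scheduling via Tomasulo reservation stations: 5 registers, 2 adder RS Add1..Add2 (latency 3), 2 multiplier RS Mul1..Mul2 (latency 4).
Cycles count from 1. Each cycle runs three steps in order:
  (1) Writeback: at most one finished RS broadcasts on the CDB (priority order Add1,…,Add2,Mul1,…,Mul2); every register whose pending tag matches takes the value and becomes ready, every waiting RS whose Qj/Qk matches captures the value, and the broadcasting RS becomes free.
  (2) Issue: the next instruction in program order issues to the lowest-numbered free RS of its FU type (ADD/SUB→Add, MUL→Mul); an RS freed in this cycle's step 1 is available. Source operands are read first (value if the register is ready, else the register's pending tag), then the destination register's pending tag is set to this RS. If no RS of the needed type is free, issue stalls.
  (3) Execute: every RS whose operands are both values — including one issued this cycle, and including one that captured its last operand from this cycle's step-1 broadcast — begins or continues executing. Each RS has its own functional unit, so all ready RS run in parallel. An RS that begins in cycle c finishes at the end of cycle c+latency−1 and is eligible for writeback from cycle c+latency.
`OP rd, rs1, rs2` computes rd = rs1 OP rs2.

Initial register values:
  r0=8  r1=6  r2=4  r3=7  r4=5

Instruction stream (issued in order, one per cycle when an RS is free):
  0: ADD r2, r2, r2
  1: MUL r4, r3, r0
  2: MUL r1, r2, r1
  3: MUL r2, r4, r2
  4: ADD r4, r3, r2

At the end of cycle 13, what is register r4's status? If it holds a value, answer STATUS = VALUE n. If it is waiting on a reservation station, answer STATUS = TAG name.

STATUS = VALUE 455

c1: issue ADD r2<-Add1 | r0:8,r1:6,r2:Add1,r3:7,r4:5
c2: issue MUL r4<-Mul1 | r0:8,r1:6,r2:Add1,r3:7,r4:Mul1
c3: issue MUL r1<-Mul2 | r0:8,r1:Mul2,r2:Add1,r3:7,r4:Mul1
c4: CDB Add1=8; stall | r0:8,r1:Mul2,r2:8,r3:7,r4:Mul1
c5: stall | r0:8,r1:Mul2,r2:8,r3:7,r4:Mul1
c6: CDB Mul1=56; issue MUL r2<-Mul1 | r0:8,r1:Mul2,r2:Mul1,r3:7,r4:56
c7: issue ADD r4<-Add1 | r0:8,r1:Mul2,r2:Mul1,r3:7,r4:Add1
c8: CDB Mul2=48 | r0:8,r1:48,r2:Mul1,r3:7,r4:Add1
c9: - | r0:8,r1:48,r2:Mul1,r3:7,r4:Add1
c10: CDB Mul1=448 | r0:8,r1:48,r2:448,r3:7,r4:Add1
c11: - | r0:8,r1:48,r2:448,r3:7,r4:Add1
c12: - | r0:8,r1:48,r2:448,r3:7,r4:Add1
c13: CDB Add1=455 | r0:8,r1:48,r2:448,r3:7,r4:455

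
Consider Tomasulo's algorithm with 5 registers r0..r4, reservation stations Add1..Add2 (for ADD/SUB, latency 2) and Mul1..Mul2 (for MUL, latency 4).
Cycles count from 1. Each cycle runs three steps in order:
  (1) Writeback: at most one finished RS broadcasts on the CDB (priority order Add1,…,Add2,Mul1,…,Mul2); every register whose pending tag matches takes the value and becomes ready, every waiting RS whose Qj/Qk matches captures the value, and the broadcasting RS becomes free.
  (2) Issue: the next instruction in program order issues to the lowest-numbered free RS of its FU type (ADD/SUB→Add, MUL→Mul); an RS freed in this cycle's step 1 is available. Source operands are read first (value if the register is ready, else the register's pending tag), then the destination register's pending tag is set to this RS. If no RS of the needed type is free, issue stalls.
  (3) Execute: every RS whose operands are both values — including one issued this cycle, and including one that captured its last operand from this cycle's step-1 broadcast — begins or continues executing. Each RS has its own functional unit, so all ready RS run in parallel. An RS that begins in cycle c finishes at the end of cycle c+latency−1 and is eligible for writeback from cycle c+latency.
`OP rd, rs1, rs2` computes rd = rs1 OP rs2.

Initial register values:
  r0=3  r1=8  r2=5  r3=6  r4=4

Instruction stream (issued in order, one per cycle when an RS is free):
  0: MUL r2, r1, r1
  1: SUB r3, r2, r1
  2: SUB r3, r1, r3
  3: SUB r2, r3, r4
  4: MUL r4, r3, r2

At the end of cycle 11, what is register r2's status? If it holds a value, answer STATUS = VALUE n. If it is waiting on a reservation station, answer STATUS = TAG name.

c1: issue MUL r2<-Mul1 | r0:3,r1:8,r2:Mul1,r3:6,r4:4
c2: issue SUB r3<-Add1 | r0:3,r1:8,r2:Mul1,r3:Add1,r4:4
c3: issue SUB r3<-Add2 | r0:3,r1:8,r2:Mul1,r3:Add2,r4:4
c4: stall | r0:3,r1:8,r2:Mul1,r3:Add2,r4:4
c5: CDB Mul1=64; stall | r0:3,r1:8,r2:64,r3:Add2,r4:4
c6: stall | r0:3,r1:8,r2:64,r3:Add2,r4:4
c7: CDB Add1=56; issue SUB r2<-Add1 | r0:3,r1:8,r2:Add1,r3:Add2,r4:4
c8: issue MUL r4<-Mul1 | r0:3,r1:8,r2:Add1,r3:Add2,r4:Mul1
c9: CDB Add2=-48 | r0:3,r1:8,r2:Add1,r3:-48,r4:Mul1
c10: - | r0:3,r1:8,r2:Add1,r3:-48,r4:Mul1
c11: CDB Add1=-52 | r0:3,r1:8,r2:-52,r3:-48,r4:Mul1

STATUS = VALUE -52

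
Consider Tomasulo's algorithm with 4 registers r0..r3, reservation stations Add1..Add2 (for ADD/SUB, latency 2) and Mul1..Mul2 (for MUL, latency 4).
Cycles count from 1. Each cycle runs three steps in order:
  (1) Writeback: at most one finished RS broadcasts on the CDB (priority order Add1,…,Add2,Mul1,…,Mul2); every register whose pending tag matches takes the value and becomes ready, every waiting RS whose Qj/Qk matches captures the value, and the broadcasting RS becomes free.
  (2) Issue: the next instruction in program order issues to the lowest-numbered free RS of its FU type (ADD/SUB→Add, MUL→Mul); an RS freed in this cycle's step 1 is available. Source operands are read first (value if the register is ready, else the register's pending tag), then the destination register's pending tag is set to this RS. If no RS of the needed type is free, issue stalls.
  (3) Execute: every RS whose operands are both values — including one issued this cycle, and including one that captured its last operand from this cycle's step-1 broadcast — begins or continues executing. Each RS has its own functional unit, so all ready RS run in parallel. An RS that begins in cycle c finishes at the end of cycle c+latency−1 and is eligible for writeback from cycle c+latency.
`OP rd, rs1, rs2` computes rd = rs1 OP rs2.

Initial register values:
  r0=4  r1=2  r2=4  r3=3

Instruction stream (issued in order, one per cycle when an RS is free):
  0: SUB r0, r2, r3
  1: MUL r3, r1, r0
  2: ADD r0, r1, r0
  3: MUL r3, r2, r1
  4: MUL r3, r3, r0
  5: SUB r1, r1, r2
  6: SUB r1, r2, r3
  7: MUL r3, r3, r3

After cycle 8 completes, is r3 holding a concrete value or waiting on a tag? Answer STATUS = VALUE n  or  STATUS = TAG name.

STATUS = TAG Mul1

cycle 1: issue SUB r0<-Add1 // r0:Add1,r1:2,r2:4,r3:3
cycle 2: issue MUL r3<-Mul1 // r0:Add1,r1:2,r2:4,r3:Mul1
cycle 3: CDB Add1=1; issue ADD r0<-Add1 // r0:Add1,r1:2,r2:4,r3:Mul1
cycle 4: issue MUL r3<-Mul2 // r0:Add1,r1:2,r2:4,r3:Mul2
cycle 5: CDB Add1=3; stall // r0:3,r1:2,r2:4,r3:Mul2
cycle 6: stall // r0:3,r1:2,r2:4,r3:Mul2
cycle 7: CDB Mul1=2; issue MUL r3<-Mul1 // r0:3,r1:2,r2:4,r3:Mul1
cycle 8: CDB Mul2=8; issue SUB r1<-Add1 // r0:3,r1:Add1,r2:4,r3:Mul1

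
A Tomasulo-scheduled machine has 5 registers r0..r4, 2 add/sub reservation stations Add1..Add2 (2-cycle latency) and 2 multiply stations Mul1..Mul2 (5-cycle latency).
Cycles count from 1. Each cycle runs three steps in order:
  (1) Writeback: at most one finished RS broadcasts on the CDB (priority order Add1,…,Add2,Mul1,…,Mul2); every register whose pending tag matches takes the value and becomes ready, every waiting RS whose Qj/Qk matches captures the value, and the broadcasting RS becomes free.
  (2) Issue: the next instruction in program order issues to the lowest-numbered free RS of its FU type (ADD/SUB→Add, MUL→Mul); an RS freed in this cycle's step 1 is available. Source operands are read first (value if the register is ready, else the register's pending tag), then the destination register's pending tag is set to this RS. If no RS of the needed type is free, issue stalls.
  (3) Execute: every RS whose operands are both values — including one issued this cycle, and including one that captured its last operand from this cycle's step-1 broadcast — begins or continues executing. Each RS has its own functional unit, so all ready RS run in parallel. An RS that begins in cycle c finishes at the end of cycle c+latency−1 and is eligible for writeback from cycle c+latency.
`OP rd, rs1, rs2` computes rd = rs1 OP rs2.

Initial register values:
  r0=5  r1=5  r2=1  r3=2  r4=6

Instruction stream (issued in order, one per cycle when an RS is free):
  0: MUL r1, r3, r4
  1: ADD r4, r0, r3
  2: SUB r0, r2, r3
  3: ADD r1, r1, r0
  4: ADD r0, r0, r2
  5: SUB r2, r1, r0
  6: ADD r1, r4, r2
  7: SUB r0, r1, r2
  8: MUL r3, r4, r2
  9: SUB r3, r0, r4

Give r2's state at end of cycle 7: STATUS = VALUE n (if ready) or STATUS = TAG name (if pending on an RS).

STATUS = TAG Add2

cycle 1: issue MUL r1<-Mul1 // r0:5,r1:Mul1,r2:1,r3:2,r4:6
cycle 2: issue ADD r4<-Add1 // r0:5,r1:Mul1,r2:1,r3:2,r4:Add1
cycle 3: issue SUB r0<-Add2 // r0:Add2,r1:Mul1,r2:1,r3:2,r4:Add1
cycle 4: CDB Add1=7; issue ADD r1<-Add1 // r0:Add2,r1:Add1,r2:1,r3:2,r4:7
cycle 5: CDB Add2=-1; issue ADD r0<-Add2 // r0:Add2,r1:Add1,r2:1,r3:2,r4:7
cycle 6: CDB Mul1=12; stall // r0:Add2,r1:Add1,r2:1,r3:2,r4:7
cycle 7: CDB Add2=0; issue SUB r2<-Add2 // r0:0,r1:Add1,r2:Add2,r3:2,r4:7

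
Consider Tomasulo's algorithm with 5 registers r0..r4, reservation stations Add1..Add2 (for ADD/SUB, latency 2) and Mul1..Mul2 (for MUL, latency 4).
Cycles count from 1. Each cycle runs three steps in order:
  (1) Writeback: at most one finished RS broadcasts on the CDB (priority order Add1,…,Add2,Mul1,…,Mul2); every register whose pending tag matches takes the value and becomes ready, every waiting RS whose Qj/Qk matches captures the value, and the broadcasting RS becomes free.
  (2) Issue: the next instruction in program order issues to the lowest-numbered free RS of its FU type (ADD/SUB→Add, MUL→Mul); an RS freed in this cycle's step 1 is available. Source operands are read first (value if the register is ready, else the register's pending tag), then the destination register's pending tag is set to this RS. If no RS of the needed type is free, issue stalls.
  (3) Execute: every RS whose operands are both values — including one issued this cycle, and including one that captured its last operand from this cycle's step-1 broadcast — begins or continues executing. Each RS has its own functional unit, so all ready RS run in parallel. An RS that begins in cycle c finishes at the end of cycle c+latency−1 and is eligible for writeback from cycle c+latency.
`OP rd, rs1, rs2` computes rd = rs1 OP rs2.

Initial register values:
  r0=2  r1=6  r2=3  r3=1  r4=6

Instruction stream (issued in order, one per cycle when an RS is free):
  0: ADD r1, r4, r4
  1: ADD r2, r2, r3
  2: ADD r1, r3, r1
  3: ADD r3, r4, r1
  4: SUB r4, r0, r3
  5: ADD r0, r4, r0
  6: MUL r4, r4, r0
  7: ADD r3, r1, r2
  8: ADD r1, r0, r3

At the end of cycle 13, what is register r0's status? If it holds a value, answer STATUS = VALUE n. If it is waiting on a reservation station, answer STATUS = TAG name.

STATUS = VALUE -15

c1: issue ADD r1<-Add1 | r0:2,r1:Add1,r2:3,r3:1,r4:6
c2: issue ADD r2<-Add2 | r0:2,r1:Add1,r2:Add2,r3:1,r4:6
c3: CDB Add1=12; issue ADD r1<-Add1 | r0:2,r1:Add1,r2:Add2,r3:1,r4:6
c4: CDB Add2=4; issue ADD r3<-Add2 | r0:2,r1:Add1,r2:4,r3:Add2,r4:6
c5: CDB Add1=13; issue SUB r4<-Add1 | r0:2,r1:13,r2:4,r3:Add2,r4:Add1
c6: stall | r0:2,r1:13,r2:4,r3:Add2,r4:Add1
c7: CDB Add2=19; issue ADD r0<-Add2 | r0:Add2,r1:13,r2:4,r3:19,r4:Add1
c8: issue MUL r4<-Mul1 | r0:Add2,r1:13,r2:4,r3:19,r4:Mul1
c9: CDB Add1=-17; issue ADD r3<-Add1 | r0:Add2,r1:13,r2:4,r3:Add1,r4:Mul1
c10: stall | r0:Add2,r1:13,r2:4,r3:Add1,r4:Mul1
c11: CDB Add1=17; issue ADD r1<-Add1 | r0:Add2,r1:Add1,r2:4,r3:17,r4:Mul1
c12: CDB Add2=-15 | r0:-15,r1:Add1,r2:4,r3:17,r4:Mul1
c13: - | r0:-15,r1:Add1,r2:4,r3:17,r4:Mul1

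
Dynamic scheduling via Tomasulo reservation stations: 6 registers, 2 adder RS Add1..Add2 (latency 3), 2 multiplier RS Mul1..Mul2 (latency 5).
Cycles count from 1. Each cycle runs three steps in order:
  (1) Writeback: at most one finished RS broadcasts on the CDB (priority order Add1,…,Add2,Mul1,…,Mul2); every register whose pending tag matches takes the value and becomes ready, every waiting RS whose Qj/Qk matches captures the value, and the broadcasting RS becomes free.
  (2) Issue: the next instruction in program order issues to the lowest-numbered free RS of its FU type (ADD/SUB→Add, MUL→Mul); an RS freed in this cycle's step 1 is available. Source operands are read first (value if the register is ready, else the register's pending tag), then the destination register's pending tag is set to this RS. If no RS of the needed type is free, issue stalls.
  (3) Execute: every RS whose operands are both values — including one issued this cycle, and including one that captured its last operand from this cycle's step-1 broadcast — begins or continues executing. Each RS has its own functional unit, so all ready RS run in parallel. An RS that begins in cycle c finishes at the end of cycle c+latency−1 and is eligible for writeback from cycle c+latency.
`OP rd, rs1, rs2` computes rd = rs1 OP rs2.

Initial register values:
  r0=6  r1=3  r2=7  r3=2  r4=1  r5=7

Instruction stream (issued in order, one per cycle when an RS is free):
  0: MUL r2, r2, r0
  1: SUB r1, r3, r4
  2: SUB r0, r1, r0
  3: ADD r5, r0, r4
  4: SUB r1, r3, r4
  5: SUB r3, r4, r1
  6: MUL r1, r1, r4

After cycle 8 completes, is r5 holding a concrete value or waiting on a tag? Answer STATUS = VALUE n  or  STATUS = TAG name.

  c1: issue MUL r2<-Mul1  regs: r0:6,r1:3,r2:Mul1,r3:2,r4:1,r5:7
  c2: issue SUB r1<-Add1  regs: r0:6,r1:Add1,r2:Mul1,r3:2,r4:1,r5:7
  c3: issue SUB r0<-Add2  regs: r0:Add2,r1:Add1,r2:Mul1,r3:2,r4:1,r5:7
  c4: stall  regs: r0:Add2,r1:Add1,r2:Mul1,r3:2,r4:1,r5:7
  c5: CDB Add1=1; issue ADD r5<-Add1  regs: r0:Add2,r1:1,r2:Mul1,r3:2,r4:1,r5:Add1
  c6: CDB Mul1=42; stall  regs: r0:Add2,r1:1,r2:42,r3:2,r4:1,r5:Add1
  c7: stall  regs: r0:Add2,r1:1,r2:42,r3:2,r4:1,r5:Add1
  c8: CDB Add2=-5; issue SUB r1<-Add2  regs: r0:-5,r1:Add2,r2:42,r3:2,r4:1,r5:Add1

STATUS = TAG Add1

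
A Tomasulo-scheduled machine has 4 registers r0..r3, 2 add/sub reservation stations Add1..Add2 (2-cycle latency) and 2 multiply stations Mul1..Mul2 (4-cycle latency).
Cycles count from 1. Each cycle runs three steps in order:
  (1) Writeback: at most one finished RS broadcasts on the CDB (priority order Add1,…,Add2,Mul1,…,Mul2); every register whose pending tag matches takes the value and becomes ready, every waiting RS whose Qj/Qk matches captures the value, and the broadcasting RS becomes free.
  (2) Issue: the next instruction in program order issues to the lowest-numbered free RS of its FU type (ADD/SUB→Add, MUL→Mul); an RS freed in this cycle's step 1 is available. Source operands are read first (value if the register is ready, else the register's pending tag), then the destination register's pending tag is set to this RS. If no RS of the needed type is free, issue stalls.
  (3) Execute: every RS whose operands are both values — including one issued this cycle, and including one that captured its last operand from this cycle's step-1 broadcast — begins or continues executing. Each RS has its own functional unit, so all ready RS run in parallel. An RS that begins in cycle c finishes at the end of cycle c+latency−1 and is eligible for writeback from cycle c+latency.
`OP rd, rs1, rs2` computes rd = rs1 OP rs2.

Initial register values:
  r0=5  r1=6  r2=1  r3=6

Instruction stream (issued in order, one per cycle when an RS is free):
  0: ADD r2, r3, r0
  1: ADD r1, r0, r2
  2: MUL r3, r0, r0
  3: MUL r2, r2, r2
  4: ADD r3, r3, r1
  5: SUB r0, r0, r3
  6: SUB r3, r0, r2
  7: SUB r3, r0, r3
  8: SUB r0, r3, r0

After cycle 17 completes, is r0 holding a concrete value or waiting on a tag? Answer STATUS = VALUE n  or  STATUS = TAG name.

STATUS = VALUE 157

cycle 1: issue ADD r2<-Add1 // r0:5,r1:6,r2:Add1,r3:6
cycle 2: issue ADD r1<-Add2 // r0:5,r1:Add2,r2:Add1,r3:6
cycle 3: CDB Add1=11; issue MUL r3<-Mul1 // r0:5,r1:Add2,r2:11,r3:Mul1
cycle 4: issue MUL r2<-Mul2 // r0:5,r1:Add2,r2:Mul2,r3:Mul1
cycle 5: CDB Add2=16; issue ADD r3<-Add1 // r0:5,r1:16,r2:Mul2,r3:Add1
cycle 6: issue SUB r0<-Add2 // r0:Add2,r1:16,r2:Mul2,r3:Add1
cycle 7: CDB Mul1=25; stall // r0:Add2,r1:16,r2:Mul2,r3:Add1
cycle 8: CDB Mul2=121; stall // r0:Add2,r1:16,r2:121,r3:Add1
cycle 9: CDB Add1=41; issue SUB r3<-Add1 // r0:Add2,r1:16,r2:121,r3:Add1
cycle 10: stall // r0:Add2,r1:16,r2:121,r3:Add1
cycle 11: CDB Add2=-36; issue SUB r3<-Add2 // r0:-36,r1:16,r2:121,r3:Add2
cycle 12: stall // r0:-36,r1:16,r2:121,r3:Add2
cycle 13: CDB Add1=-157; issue SUB r0<-Add1 // r0:Add1,r1:16,r2:121,r3:Add2
cycle 14: - // r0:Add1,r1:16,r2:121,r3:Add2
cycle 15: CDB Add2=121 // r0:Add1,r1:16,r2:121,r3:121
cycle 16: - // r0:Add1,r1:16,r2:121,r3:121
cycle 17: CDB Add1=157 // r0:157,r1:16,r2:121,r3:121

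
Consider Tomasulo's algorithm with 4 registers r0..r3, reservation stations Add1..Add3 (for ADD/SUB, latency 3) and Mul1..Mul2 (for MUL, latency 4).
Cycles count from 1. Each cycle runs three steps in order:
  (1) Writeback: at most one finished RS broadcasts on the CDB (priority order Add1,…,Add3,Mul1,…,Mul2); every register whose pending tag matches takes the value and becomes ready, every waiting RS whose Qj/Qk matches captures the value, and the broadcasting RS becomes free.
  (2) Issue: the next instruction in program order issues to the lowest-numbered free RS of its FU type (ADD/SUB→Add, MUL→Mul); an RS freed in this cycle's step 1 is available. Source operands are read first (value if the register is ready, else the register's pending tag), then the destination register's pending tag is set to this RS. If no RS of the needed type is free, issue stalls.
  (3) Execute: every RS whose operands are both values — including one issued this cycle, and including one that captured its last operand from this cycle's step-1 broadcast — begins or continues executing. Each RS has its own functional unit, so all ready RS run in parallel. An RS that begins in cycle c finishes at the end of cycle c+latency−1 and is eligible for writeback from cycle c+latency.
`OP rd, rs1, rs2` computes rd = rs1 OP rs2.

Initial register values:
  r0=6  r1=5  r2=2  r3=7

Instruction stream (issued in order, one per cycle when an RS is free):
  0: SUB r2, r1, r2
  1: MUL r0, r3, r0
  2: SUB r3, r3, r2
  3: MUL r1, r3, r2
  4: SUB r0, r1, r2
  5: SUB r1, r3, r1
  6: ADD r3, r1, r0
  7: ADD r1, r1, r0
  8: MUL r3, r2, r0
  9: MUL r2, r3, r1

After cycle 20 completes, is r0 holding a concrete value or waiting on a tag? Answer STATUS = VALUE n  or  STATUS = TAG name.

STATUS = VALUE 9

c1: issue SUB r2<-Add1 | r0:6,r1:5,r2:Add1,r3:7
c2: issue MUL r0<-Mul1 | r0:Mul1,r1:5,r2:Add1,r3:7
c3: issue SUB r3<-Add2 | r0:Mul1,r1:5,r2:Add1,r3:Add2
c4: CDB Add1=3; issue MUL r1<-Mul2 | r0:Mul1,r1:Mul2,r2:3,r3:Add2
c5: issue SUB r0<-Add1 | r0:Add1,r1:Mul2,r2:3,r3:Add2
c6: CDB Mul1=42; issue SUB r1<-Add3 | r0:Add1,r1:Add3,r2:3,r3:Add2
c7: CDB Add2=4; issue ADD r3<-Add2 | r0:Add1,r1:Add3,r2:3,r3:Add2
c8: stall | r0:Add1,r1:Add3,r2:3,r3:Add2
c9: stall | r0:Add1,r1:Add3,r2:3,r3:Add2
c10: stall | r0:Add1,r1:Add3,r2:3,r3:Add2
c11: CDB Mul2=12; stall | r0:Add1,r1:Add3,r2:3,r3:Add2
c12: stall | r0:Add1,r1:Add3,r2:3,r3:Add2
c13: stall | r0:Add1,r1:Add3,r2:3,r3:Add2
c14: CDB Add1=9; issue ADD r1<-Add1 | r0:9,r1:Add1,r2:3,r3:Add2
c15: CDB Add3=-8; issue MUL r3<-Mul1 | r0:9,r1:Add1,r2:3,r3:Mul1
c16: issue MUL r2<-Mul2 | r0:9,r1:Add1,r2:Mul2,r3:Mul1
c17: - | r0:9,r1:Add1,r2:Mul2,r3:Mul1
c18: CDB Add1=1 | r0:9,r1:1,r2:Mul2,r3:Mul1
c19: CDB Add2=1 | r0:9,r1:1,r2:Mul2,r3:Mul1
c20: CDB Mul1=27 | r0:9,r1:1,r2:Mul2,r3:27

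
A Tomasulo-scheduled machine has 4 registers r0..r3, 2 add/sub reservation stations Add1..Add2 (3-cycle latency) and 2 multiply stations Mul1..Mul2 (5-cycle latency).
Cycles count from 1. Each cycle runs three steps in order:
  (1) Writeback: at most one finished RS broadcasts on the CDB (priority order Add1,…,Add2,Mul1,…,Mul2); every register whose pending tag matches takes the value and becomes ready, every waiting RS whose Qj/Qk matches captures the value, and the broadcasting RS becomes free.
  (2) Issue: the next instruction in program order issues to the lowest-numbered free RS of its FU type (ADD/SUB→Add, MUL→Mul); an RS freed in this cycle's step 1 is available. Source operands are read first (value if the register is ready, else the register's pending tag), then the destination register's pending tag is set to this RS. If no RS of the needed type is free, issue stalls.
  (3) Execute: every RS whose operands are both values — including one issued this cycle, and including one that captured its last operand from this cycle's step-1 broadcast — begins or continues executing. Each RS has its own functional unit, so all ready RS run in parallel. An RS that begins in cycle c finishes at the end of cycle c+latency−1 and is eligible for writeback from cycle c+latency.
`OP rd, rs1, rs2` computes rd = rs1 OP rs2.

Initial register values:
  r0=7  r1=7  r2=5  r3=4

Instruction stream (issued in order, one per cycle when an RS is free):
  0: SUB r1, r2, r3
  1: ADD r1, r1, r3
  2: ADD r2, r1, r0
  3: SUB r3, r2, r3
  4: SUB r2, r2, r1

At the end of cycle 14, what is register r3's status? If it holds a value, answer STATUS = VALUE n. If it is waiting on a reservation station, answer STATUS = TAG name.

STATUS = VALUE 8

c1: issue SUB r1<-Add1 | r0:7,r1:Add1,r2:5,r3:4
c2: issue ADD r1<-Add2 | r0:7,r1:Add2,r2:5,r3:4
c3: stall | r0:7,r1:Add2,r2:5,r3:4
c4: CDB Add1=1; issue ADD r2<-Add1 | r0:7,r1:Add2,r2:Add1,r3:4
c5: stall | r0:7,r1:Add2,r2:Add1,r3:4
c6: stall | r0:7,r1:Add2,r2:Add1,r3:4
c7: CDB Add2=5; issue SUB r3<-Add2 | r0:7,r1:5,r2:Add1,r3:Add2
c8: stall | r0:7,r1:5,r2:Add1,r3:Add2
c9: stall | r0:7,r1:5,r2:Add1,r3:Add2
c10: CDB Add1=12; issue SUB r2<-Add1 | r0:7,r1:5,r2:Add1,r3:Add2
c11: - | r0:7,r1:5,r2:Add1,r3:Add2
c12: - | r0:7,r1:5,r2:Add1,r3:Add2
c13: CDB Add1=7 | r0:7,r1:5,r2:7,r3:Add2
c14: CDB Add2=8 | r0:7,r1:5,r2:7,r3:8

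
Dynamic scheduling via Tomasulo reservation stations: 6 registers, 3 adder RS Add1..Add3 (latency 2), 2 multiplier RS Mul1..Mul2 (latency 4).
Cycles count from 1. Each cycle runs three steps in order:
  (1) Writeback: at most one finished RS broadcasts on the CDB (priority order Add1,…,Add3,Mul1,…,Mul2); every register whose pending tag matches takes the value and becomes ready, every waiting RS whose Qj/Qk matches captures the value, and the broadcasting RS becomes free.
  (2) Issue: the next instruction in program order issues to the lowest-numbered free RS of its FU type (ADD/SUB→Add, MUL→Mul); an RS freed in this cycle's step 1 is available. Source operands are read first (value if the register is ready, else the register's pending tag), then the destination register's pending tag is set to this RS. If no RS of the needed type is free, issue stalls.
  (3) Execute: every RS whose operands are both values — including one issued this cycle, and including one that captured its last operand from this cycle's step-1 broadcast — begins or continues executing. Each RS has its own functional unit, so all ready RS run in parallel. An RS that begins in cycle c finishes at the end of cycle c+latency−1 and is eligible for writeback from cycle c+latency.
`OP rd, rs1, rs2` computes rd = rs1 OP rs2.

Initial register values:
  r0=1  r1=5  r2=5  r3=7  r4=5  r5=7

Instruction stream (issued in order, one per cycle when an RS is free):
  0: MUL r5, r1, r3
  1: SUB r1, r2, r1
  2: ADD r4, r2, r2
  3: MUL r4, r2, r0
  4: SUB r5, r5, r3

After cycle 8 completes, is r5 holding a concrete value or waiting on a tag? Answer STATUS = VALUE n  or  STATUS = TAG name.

STATUS = VALUE 28

c1: issue MUL r5<-Mul1 | r0:1,r1:5,r2:5,r3:7,r4:5,r5:Mul1
c2: issue SUB r1<-Add1 | r0:1,r1:Add1,r2:5,r3:7,r4:5,r5:Mul1
c3: issue ADD r4<-Add2 | r0:1,r1:Add1,r2:5,r3:7,r4:Add2,r5:Mul1
c4: CDB Add1=0; issue MUL r4<-Mul2 | r0:1,r1:0,r2:5,r3:7,r4:Mul2,r5:Mul1
c5: CDB Add2=10; issue SUB r5<-Add1 | r0:1,r1:0,r2:5,r3:7,r4:Mul2,r5:Add1
c6: CDB Mul1=35 | r0:1,r1:0,r2:5,r3:7,r4:Mul2,r5:Add1
c7: - | r0:1,r1:0,r2:5,r3:7,r4:Mul2,r5:Add1
c8: CDB Add1=28 | r0:1,r1:0,r2:5,r3:7,r4:Mul2,r5:28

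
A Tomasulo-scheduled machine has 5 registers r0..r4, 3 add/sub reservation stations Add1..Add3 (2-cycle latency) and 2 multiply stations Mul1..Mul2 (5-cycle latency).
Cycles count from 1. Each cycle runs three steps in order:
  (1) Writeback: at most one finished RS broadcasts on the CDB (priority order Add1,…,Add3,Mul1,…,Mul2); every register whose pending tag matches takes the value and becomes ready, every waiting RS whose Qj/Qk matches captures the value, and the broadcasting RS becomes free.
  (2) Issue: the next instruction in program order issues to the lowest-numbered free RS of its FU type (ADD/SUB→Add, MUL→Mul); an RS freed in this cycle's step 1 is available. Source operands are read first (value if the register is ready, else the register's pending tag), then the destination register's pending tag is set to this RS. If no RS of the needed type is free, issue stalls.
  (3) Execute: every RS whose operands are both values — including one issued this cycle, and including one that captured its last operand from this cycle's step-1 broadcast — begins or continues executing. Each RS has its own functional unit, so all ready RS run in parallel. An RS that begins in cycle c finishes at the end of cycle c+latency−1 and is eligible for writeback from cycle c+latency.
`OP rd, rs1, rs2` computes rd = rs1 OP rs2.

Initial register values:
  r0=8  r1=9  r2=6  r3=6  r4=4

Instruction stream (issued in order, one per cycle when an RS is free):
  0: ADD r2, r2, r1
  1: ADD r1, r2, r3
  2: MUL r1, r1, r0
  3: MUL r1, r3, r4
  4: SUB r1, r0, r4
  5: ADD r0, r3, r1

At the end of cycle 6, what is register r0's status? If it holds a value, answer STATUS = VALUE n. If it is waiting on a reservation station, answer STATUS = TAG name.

  c1: issue ADD r2<-Add1  regs: r0:8,r1:9,r2:Add1,r3:6,r4:4
  c2: issue ADD r1<-Add2  regs: r0:8,r1:Add2,r2:Add1,r3:6,r4:4
  c3: CDB Add1=15; issue MUL r1<-Mul1  regs: r0:8,r1:Mul1,r2:15,r3:6,r4:4
  c4: issue MUL r1<-Mul2  regs: r0:8,r1:Mul2,r2:15,r3:6,r4:4
  c5: CDB Add2=21; issue SUB r1<-Add1  regs: r0:8,r1:Add1,r2:15,r3:6,r4:4
  c6: issue ADD r0<-Add2  regs: r0:Add2,r1:Add1,r2:15,r3:6,r4:4

STATUS = TAG Add2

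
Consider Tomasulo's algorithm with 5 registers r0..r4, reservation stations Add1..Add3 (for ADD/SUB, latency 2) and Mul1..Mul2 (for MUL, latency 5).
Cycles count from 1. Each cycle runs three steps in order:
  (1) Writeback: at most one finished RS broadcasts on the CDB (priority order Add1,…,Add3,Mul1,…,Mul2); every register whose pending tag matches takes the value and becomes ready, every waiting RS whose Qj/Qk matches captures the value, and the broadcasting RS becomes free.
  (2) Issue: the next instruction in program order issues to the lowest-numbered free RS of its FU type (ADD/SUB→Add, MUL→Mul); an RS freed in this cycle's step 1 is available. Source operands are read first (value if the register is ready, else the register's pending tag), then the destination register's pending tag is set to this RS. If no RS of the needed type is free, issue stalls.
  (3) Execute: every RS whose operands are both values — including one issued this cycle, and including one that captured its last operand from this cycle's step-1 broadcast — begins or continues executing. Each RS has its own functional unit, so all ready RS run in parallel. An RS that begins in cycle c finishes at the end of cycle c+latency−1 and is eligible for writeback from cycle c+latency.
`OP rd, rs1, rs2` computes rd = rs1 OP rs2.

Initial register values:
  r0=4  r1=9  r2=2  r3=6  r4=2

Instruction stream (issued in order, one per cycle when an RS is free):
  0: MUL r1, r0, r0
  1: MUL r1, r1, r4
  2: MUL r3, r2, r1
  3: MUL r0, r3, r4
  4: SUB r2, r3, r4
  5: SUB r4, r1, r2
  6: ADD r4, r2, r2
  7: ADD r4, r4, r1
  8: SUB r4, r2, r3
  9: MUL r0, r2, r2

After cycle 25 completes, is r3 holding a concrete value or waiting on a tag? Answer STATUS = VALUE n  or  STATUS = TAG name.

c1: issue MUL r1<-Mul1 | r0:4,r1:Mul1,r2:2,r3:6,r4:2
c2: issue MUL r1<-Mul2 | r0:4,r1:Mul2,r2:2,r3:6,r4:2
c3: stall | r0:4,r1:Mul2,r2:2,r3:6,r4:2
c4: stall | r0:4,r1:Mul2,r2:2,r3:6,r4:2
c5: stall | r0:4,r1:Mul2,r2:2,r3:6,r4:2
c6: CDB Mul1=16; issue MUL r3<-Mul1 | r0:4,r1:Mul2,r2:2,r3:Mul1,r4:2
c7: stall | r0:4,r1:Mul2,r2:2,r3:Mul1,r4:2
c8: stall | r0:4,r1:Mul2,r2:2,r3:Mul1,r4:2
c9: stall | r0:4,r1:Mul2,r2:2,r3:Mul1,r4:2
c10: stall | r0:4,r1:Mul2,r2:2,r3:Mul1,r4:2
c11: CDB Mul2=32; issue MUL r0<-Mul2 | r0:Mul2,r1:32,r2:2,r3:Mul1,r4:2
c12: issue SUB r2<-Add1 | r0:Mul2,r1:32,r2:Add1,r3:Mul1,r4:2
c13: issue SUB r4<-Add2 | r0:Mul2,r1:32,r2:Add1,r3:Mul1,r4:Add2
c14: issue ADD r4<-Add3 | r0:Mul2,r1:32,r2:Add1,r3:Mul1,r4:Add3
c15: stall | r0:Mul2,r1:32,r2:Add1,r3:Mul1,r4:Add3
c16: CDB Mul1=64; stall | r0:Mul2,r1:32,r2:Add1,r3:64,r4:Add3
c17: stall | r0:Mul2,r1:32,r2:Add1,r3:64,r4:Add3
c18: CDB Add1=62; issue ADD r4<-Add1 | r0:Mul2,r1:32,r2:62,r3:64,r4:Add1
c19: stall | r0:Mul2,r1:32,r2:62,r3:64,r4:Add1
c20: CDB Add2=-30; issue SUB r4<-Add2 | r0:Mul2,r1:32,r2:62,r3:64,r4:Add2
c21: CDB Add3=124; issue MUL r0<-Mul1 | r0:Mul1,r1:32,r2:62,r3:64,r4:Add2
c22: CDB Add2=-2 | r0:Mul1,r1:32,r2:62,r3:64,r4:-2
c23: CDB Add1=156 | r0:Mul1,r1:32,r2:62,r3:64,r4:-2
c24: CDB Mul2=128 | r0:Mul1,r1:32,r2:62,r3:64,r4:-2
c25: - | r0:Mul1,r1:32,r2:62,r3:64,r4:-2

STATUS = VALUE 64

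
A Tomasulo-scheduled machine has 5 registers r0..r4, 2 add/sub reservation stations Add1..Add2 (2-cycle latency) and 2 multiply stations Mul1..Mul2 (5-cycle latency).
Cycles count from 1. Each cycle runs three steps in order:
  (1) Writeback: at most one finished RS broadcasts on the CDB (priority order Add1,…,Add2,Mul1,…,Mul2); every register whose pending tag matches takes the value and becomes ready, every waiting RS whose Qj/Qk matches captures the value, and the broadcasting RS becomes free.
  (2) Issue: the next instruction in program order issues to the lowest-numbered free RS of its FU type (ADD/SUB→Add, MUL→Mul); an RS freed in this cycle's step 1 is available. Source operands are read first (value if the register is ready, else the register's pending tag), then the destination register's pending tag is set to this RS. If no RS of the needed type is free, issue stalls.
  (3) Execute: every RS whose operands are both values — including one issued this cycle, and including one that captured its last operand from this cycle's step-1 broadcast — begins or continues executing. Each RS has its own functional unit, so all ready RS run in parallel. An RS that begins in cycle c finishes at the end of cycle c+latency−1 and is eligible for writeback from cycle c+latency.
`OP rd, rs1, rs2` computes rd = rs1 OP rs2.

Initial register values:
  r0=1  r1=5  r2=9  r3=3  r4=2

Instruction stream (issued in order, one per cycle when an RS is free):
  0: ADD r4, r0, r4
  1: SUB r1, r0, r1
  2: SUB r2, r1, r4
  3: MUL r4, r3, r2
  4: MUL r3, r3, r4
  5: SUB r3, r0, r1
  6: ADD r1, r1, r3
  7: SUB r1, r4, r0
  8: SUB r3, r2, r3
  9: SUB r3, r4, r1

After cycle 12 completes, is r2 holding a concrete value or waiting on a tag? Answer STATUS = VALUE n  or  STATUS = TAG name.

c1: issue ADD r4<-Add1 | r0:1,r1:5,r2:9,r3:3,r4:Add1
c2: issue SUB r1<-Add2 | r0:1,r1:Add2,r2:9,r3:3,r4:Add1
c3: CDB Add1=3; issue SUB r2<-Add1 | r0:1,r1:Add2,r2:Add1,r3:3,r4:3
c4: CDB Add2=-4; issue MUL r4<-Mul1 | r0:1,r1:-4,r2:Add1,r3:3,r4:Mul1
c5: issue MUL r3<-Mul2 | r0:1,r1:-4,r2:Add1,r3:Mul2,r4:Mul1
c6: CDB Add1=-7; issue SUB r3<-Add1 | r0:1,r1:-4,r2:-7,r3:Add1,r4:Mul1
c7: issue ADD r1<-Add2 | r0:1,r1:Add2,r2:-7,r3:Add1,r4:Mul1
c8: CDB Add1=5; issue SUB r1<-Add1 | r0:1,r1:Add1,r2:-7,r3:5,r4:Mul1
c9: stall | r0:1,r1:Add1,r2:-7,r3:5,r4:Mul1
c10: CDB Add2=1; issue SUB r3<-Add2 | r0:1,r1:Add1,r2:-7,r3:Add2,r4:Mul1
c11: CDB Mul1=-21; stall | r0:1,r1:Add1,r2:-7,r3:Add2,r4:-21
c12: CDB Add2=-12; issue SUB r3<-Add2 | r0:1,r1:Add1,r2:-7,r3:Add2,r4:-21

STATUS = VALUE -7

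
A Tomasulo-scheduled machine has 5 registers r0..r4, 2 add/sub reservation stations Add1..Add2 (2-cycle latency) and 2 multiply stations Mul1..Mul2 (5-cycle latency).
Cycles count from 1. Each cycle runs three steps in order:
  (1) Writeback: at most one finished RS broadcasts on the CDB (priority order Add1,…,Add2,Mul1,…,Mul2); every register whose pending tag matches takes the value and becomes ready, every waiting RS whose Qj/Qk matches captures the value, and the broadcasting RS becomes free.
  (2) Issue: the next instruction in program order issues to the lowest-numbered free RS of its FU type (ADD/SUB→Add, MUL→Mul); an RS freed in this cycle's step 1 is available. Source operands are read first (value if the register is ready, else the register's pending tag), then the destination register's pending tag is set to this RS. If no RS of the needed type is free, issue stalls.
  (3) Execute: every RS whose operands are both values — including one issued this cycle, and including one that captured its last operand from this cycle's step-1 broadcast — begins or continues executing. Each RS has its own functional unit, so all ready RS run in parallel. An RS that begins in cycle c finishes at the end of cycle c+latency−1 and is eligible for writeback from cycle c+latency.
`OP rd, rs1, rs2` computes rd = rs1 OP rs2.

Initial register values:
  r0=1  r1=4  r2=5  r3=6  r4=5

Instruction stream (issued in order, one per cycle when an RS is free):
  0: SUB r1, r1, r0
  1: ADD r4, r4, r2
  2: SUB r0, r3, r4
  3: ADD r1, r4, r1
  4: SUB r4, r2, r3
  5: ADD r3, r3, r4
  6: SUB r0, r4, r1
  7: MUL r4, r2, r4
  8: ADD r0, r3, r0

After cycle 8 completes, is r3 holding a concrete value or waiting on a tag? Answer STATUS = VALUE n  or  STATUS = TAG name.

STATUS = TAG Add2

c1: issue SUB r1<-Add1 | r0:1,r1:Add1,r2:5,r3:6,r4:5
c2: issue ADD r4<-Add2 | r0:1,r1:Add1,r2:5,r3:6,r4:Add2
c3: CDB Add1=3; issue SUB r0<-Add1 | r0:Add1,r1:3,r2:5,r3:6,r4:Add2
c4: CDB Add2=10; issue ADD r1<-Add2 | r0:Add1,r1:Add2,r2:5,r3:6,r4:10
c5: stall | r0:Add1,r1:Add2,r2:5,r3:6,r4:10
c6: CDB Add1=-4; issue SUB r4<-Add1 | r0:-4,r1:Add2,r2:5,r3:6,r4:Add1
c7: CDB Add2=13; issue ADD r3<-Add2 | r0:-4,r1:13,r2:5,r3:Add2,r4:Add1
c8: CDB Add1=-1; issue SUB r0<-Add1 | r0:Add1,r1:13,r2:5,r3:Add2,r4:-1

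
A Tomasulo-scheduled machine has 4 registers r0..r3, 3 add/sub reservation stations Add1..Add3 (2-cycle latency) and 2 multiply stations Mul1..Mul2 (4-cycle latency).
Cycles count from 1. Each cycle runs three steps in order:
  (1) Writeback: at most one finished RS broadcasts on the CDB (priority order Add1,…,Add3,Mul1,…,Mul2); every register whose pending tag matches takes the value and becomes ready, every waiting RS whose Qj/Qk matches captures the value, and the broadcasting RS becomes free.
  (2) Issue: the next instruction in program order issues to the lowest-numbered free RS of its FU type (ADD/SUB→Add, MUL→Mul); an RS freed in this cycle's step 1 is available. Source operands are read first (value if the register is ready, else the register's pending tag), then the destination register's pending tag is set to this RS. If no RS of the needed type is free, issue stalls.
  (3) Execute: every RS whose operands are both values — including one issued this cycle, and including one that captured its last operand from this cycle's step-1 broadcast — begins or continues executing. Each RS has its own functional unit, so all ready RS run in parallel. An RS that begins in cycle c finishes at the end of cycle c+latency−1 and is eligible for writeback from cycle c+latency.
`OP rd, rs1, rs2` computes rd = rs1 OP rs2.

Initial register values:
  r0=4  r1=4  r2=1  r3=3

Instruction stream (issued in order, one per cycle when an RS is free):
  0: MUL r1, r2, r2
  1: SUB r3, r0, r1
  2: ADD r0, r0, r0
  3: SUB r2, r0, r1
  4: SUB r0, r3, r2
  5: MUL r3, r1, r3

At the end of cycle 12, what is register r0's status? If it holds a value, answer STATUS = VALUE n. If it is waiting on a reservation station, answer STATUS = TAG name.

STATUS = VALUE -4

c1: issue MUL r1<-Mul1 | r0:4,r1:Mul1,r2:1,r3:3
c2: issue SUB r3<-Add1 | r0:4,r1:Mul1,r2:1,r3:Add1
c3: issue ADD r0<-Add2 | r0:Add2,r1:Mul1,r2:1,r3:Add1
c4: issue SUB r2<-Add3 | r0:Add2,r1:Mul1,r2:Add3,r3:Add1
c5: CDB Add2=8; issue SUB r0<-Add2 | r0:Add2,r1:Mul1,r2:Add3,r3:Add1
c6: CDB Mul1=1; issue MUL r3<-Mul1 | r0:Add2,r1:1,r2:Add3,r3:Mul1
c7: - | r0:Add2,r1:1,r2:Add3,r3:Mul1
c8: CDB Add1=3 | r0:Add2,r1:1,r2:Add3,r3:Mul1
c9: CDB Add3=7 | r0:Add2,r1:1,r2:7,r3:Mul1
c10: - | r0:Add2,r1:1,r2:7,r3:Mul1
c11: CDB Add2=-4 | r0:-4,r1:1,r2:7,r3:Mul1
c12: CDB Mul1=3 | r0:-4,r1:1,r2:7,r3:3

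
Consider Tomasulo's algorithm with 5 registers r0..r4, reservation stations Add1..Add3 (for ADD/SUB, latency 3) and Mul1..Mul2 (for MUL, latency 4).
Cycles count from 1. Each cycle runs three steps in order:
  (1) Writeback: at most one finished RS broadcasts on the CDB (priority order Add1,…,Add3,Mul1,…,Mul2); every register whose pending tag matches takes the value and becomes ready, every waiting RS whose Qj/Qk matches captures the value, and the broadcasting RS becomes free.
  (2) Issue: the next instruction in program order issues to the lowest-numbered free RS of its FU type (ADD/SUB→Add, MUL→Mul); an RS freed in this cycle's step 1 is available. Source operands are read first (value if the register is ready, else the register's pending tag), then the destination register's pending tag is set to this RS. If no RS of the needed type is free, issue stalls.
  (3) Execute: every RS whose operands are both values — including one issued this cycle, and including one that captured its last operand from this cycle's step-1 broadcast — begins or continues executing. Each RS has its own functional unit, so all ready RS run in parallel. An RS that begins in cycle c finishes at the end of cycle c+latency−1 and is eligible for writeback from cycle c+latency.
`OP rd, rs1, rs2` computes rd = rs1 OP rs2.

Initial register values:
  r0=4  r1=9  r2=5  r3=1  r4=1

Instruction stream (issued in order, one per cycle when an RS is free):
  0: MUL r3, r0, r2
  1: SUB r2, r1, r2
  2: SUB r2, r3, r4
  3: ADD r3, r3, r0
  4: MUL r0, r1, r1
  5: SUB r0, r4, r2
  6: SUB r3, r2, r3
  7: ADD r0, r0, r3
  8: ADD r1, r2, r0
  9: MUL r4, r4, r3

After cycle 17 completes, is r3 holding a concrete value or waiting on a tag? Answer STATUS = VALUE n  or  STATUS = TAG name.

STATUS = VALUE -5

cycle 1: issue MUL r3<-Mul1 // r0:4,r1:9,r2:5,r3:Mul1,r4:1
cycle 2: issue SUB r2<-Add1 // r0:4,r1:9,r2:Add1,r3:Mul1,r4:1
cycle 3: issue SUB r2<-Add2 // r0:4,r1:9,r2:Add2,r3:Mul1,r4:1
cycle 4: issue ADD r3<-Add3 // r0:4,r1:9,r2:Add2,r3:Add3,r4:1
cycle 5: CDB Add1=4; issue MUL r0<-Mul2 // r0:Mul2,r1:9,r2:Add2,r3:Add3,r4:1
cycle 6: CDB Mul1=20; issue SUB r0<-Add1 // r0:Add1,r1:9,r2:Add2,r3:Add3,r4:1
cycle 7: stall // r0:Add1,r1:9,r2:Add2,r3:Add3,r4:1
cycle 8: stall // r0:Add1,r1:9,r2:Add2,r3:Add3,r4:1
cycle 9: CDB Add2=19; issue SUB r3<-Add2 // r0:Add1,r1:9,r2:19,r3:Add2,r4:1
cycle 10: CDB Add3=24; issue ADD r0<-Add3 // r0:Add3,r1:9,r2:19,r3:Add2,r4:1
cycle 11: CDB Mul2=81; stall // r0:Add3,r1:9,r2:19,r3:Add2,r4:1
cycle 12: CDB Add1=-18; issue ADD r1<-Add1 // r0:Add3,r1:Add1,r2:19,r3:Add2,r4:1
cycle 13: CDB Add2=-5; issue MUL r4<-Mul1 // r0:Add3,r1:Add1,r2:19,r3:-5,r4:Mul1
cycle 14: - // r0:Add3,r1:Add1,r2:19,r3:-5,r4:Mul1
cycle 15: - // r0:Add3,r1:Add1,r2:19,r3:-5,r4:Mul1
cycle 16: CDB Add3=-23 // r0:-23,r1:Add1,r2:19,r3:-5,r4:Mul1
cycle 17: CDB Mul1=-5 // r0:-23,r1:Add1,r2:19,r3:-5,r4:-5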